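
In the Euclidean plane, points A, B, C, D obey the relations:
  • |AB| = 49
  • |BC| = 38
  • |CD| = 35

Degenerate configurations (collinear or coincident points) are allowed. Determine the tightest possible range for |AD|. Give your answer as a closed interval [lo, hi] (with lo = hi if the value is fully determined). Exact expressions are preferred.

|AB| ∈ {49}
|BC| ∈ {38}
|CD| ∈ {35}
|AC| ∈ [11, 87]
|BD| ∈ [3, 73]
|AD| ∈ [0, 122]

|AD| ∈ [0, 122]  (≈ [0.0000, 122.0000])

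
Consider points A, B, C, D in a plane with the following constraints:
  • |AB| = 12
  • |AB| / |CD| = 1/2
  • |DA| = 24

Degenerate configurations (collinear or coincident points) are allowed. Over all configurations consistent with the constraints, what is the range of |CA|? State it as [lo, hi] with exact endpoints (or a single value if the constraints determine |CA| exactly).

|AB| ∈ {12}
|AD| ∈ {24}
|CD| ∈ {24}
|BD| ∈ [12, 36]
|AC| ∈ [0, 48]
|BC| ∈ [0, 60]

|CA| ∈ [0, 48]  (≈ [0.0000, 48.0000])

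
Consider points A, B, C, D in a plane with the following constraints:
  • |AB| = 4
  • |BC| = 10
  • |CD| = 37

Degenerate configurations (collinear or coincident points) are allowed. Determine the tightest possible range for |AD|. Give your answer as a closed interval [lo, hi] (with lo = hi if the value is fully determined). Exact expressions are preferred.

|AB| ∈ {4}
|BC| ∈ {10}
|CD| ∈ {37}
|AC| ∈ [6, 14]
|BD| ∈ [27, 47]
|AD| ∈ [23, 51]

|AD| ∈ [23, 51]  (≈ [23.0000, 51.0000])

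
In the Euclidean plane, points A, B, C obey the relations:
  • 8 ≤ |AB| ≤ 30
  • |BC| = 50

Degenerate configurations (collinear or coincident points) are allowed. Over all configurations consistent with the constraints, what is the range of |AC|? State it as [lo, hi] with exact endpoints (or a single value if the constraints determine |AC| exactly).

|AB| ∈ [8, 30]
|BC| ∈ {50}
|AC| ∈ [20, 80]

|AC| ∈ [20, 80]  (≈ [20.0000, 80.0000])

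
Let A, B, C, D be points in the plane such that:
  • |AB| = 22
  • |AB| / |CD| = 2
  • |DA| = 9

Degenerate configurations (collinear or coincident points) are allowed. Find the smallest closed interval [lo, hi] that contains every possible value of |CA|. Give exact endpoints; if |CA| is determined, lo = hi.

|AB| ∈ {22}
|AD| ∈ {9}
|CD| ∈ {11}
|BD| ∈ [13, 31]
|AC| ∈ [2, 20]
|BC| ∈ [2, 42]

|CA| ∈ [2, 20]  (≈ [2.0000, 20.0000])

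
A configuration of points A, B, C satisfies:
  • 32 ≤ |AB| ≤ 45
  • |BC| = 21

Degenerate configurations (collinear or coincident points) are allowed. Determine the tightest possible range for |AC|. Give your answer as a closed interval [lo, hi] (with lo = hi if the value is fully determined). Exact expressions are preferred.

|AB| ∈ [32, 45]
|BC| ∈ {21}
|AC| ∈ [11, 66]

|AC| ∈ [11, 66]  (≈ [11.0000, 66.0000])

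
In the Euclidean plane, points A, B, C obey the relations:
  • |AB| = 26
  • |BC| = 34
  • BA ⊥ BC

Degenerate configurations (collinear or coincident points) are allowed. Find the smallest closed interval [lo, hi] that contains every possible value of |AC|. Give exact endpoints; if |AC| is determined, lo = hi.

|AB| ∈ {26}
|BC| ∈ {34}
|AC| ∈ {2·√(458)}

|AC| = 2·√(458)  (≈ 42.8019)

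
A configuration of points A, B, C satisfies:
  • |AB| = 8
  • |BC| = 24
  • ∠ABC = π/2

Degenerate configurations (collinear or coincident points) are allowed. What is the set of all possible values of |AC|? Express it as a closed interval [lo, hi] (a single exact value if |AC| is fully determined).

|AB| ∈ {8}
|BC| ∈ {24}
|AC| ∈ {8·√(10)}

|AC| = 8·√(10)  (≈ 25.2982)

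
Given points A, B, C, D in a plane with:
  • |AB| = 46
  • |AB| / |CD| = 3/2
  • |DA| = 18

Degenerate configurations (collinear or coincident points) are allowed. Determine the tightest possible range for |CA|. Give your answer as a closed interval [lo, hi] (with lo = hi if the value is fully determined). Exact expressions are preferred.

|AB| ∈ {46}
|AD| ∈ {18}
|CD| ∈ {92/3}
|BD| ∈ [28, 64]
|AC| ∈ [38/3, 146/3]
|BC| ∈ [0, 284/3]

|CA| ∈ [38/3, 146/3]  (≈ [12.6667, 48.6667])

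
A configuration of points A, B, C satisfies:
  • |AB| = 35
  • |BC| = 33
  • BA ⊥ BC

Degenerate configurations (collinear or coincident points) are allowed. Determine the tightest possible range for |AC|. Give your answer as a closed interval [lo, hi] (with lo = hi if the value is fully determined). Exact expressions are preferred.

|AC| = √(2314)  (≈ 48.1041)

|AB| ∈ {35}
|BC| ∈ {33}
|AC| ∈ {√(2314)}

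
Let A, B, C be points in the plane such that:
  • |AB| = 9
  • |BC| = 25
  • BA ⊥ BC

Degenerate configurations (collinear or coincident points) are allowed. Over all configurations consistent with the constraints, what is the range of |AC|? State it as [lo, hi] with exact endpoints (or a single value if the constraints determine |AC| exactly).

|AB| ∈ {9}
|BC| ∈ {25}
|AC| ∈ {√(706)}

|AC| = √(706)  (≈ 26.5707)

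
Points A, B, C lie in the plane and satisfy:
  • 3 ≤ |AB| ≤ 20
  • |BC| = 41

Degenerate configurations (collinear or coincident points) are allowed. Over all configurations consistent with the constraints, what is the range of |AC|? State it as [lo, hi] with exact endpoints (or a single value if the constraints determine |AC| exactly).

|AB| ∈ [3, 20]
|BC| ∈ {41}
|AC| ∈ [21, 61]

|AC| ∈ [21, 61]  (≈ [21.0000, 61.0000])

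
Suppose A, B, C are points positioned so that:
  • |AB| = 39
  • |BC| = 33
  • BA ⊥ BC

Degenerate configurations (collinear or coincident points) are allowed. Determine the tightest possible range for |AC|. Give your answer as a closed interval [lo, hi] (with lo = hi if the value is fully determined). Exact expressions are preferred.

|AB| ∈ {39}
|BC| ∈ {33}
|AC| ∈ {3·√(290)}

|AC| = 3·√(290)  (≈ 51.0882)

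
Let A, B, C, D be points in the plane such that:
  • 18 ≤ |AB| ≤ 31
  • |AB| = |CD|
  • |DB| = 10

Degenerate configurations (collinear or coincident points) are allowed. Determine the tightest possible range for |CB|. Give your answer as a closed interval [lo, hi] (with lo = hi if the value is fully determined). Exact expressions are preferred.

|AB| ∈ [18, 31]
|BD| ∈ {10}
|CD| ∈ [18, 31]
|AD| ∈ [8, 41]
|BC| ∈ [8, 41]
|AC| ∈ [0, 72]

|CB| ∈ [8, 41]  (≈ [8.0000, 41.0000])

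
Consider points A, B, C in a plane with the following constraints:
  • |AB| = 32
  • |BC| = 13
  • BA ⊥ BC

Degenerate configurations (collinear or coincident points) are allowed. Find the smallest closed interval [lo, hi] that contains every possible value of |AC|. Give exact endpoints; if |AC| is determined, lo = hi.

|AB| ∈ {32}
|BC| ∈ {13}
|AC| ∈ {√(1193)}

|AC| = √(1193)  (≈ 34.5398)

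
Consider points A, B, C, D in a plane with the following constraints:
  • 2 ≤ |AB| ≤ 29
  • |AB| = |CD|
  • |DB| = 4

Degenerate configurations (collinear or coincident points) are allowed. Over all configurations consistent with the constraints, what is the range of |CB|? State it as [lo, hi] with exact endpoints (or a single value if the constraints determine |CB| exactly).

|CB| ∈ [0, 33]  (≈ [0.0000, 33.0000])

|AB| ∈ [2, 29]
|BD| ∈ {4}
|CD| ∈ [2, 29]
|AD| ∈ [0, 33]
|BC| ∈ [0, 33]
|AC| ∈ [0, 62]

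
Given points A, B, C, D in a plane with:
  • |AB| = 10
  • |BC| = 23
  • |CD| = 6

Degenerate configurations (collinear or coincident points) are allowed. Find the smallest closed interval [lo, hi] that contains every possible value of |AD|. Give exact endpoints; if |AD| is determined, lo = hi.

|AD| ∈ [7, 39]  (≈ [7.0000, 39.0000])

|AB| ∈ {10}
|BC| ∈ {23}
|CD| ∈ {6}
|AC| ∈ [13, 33]
|BD| ∈ [17, 29]
|AD| ∈ [7, 39]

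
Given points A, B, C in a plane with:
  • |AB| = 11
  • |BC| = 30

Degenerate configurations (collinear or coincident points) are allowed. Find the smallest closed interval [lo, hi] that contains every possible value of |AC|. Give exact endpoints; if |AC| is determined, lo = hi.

|AC| ∈ [19, 41]  (≈ [19.0000, 41.0000])

|AB| ∈ {11}
|BC| ∈ {30}
|AC| ∈ [19, 41]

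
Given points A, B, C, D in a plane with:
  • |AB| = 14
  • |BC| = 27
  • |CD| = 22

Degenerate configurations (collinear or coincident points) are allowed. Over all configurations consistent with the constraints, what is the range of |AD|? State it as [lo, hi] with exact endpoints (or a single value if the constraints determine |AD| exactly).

|AB| ∈ {14}
|BC| ∈ {27}
|CD| ∈ {22}
|AC| ∈ [13, 41]
|BD| ∈ [5, 49]
|AD| ∈ [0, 63]

|AD| ∈ [0, 63]  (≈ [0.0000, 63.0000])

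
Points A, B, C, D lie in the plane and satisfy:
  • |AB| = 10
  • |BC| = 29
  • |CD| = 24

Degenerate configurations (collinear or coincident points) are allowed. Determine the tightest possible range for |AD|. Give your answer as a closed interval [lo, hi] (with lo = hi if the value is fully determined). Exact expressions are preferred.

|AD| ∈ [0, 63]  (≈ [0.0000, 63.0000])

|AB| ∈ {10}
|BC| ∈ {29}
|CD| ∈ {24}
|AC| ∈ [19, 39]
|BD| ∈ [5, 53]
|AD| ∈ [0, 63]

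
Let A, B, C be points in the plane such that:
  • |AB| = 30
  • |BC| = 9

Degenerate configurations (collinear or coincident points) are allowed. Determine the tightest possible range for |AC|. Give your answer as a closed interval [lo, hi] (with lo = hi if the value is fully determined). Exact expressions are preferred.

|AB| ∈ {30}
|BC| ∈ {9}
|AC| ∈ [21, 39]

|AC| ∈ [21, 39]  (≈ [21.0000, 39.0000])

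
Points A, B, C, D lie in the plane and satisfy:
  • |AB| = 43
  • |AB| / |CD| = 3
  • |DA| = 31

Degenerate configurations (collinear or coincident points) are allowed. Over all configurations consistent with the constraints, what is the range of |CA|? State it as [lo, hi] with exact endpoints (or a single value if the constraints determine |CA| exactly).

|AB| ∈ {43}
|AD| ∈ {31}
|CD| ∈ {43/3}
|BD| ∈ [12, 74]
|AC| ∈ [50/3, 136/3]
|BC| ∈ [0, 265/3]

|CA| ∈ [50/3, 136/3]  (≈ [16.6667, 45.3333])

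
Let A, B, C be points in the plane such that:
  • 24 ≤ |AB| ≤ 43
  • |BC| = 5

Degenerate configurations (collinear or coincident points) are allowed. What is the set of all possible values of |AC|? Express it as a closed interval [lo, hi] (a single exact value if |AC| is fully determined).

|AC| ∈ [19, 48]  (≈ [19.0000, 48.0000])

|AB| ∈ [24, 43]
|BC| ∈ {5}
|AC| ∈ [19, 48]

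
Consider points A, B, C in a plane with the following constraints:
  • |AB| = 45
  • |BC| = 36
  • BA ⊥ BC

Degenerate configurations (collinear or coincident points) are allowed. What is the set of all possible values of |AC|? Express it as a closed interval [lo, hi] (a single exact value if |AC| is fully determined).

|AC| = 9·√(41)  (≈ 57.6281)

|AB| ∈ {45}
|BC| ∈ {36}
|AC| ∈ {9·√(41)}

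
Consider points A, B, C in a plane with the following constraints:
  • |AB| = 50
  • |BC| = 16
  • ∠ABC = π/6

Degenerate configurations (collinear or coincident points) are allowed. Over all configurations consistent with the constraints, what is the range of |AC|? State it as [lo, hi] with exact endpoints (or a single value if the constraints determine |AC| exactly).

|AC| = 2·√(689 - 200·√(3))  (≈ 37.0184)

|AB| ∈ {50}
|BC| ∈ {16}
|AC| ∈ {2·√(689 - 200·√(3))}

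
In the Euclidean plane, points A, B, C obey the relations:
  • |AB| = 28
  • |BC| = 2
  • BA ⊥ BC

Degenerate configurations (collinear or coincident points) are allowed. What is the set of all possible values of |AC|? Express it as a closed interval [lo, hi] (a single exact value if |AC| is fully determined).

|AB| ∈ {28}
|BC| ∈ {2}
|AC| ∈ {2·√(197)}

|AC| = 2·√(197)  (≈ 28.0713)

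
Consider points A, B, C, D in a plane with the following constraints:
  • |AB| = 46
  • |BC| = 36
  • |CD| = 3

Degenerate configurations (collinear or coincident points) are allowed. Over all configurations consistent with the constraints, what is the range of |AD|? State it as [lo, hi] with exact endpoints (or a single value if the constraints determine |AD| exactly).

|AD| ∈ [7, 85]  (≈ [7.0000, 85.0000])

|AB| ∈ {46}
|BC| ∈ {36}
|CD| ∈ {3}
|AC| ∈ [10, 82]
|BD| ∈ [33, 39]
|AD| ∈ [7, 85]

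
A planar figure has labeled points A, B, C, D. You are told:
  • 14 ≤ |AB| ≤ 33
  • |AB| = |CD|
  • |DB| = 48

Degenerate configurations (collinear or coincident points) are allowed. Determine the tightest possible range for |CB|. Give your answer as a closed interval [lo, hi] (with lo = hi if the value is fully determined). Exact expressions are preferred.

|AB| ∈ [14, 33]
|BD| ∈ {48}
|CD| ∈ [14, 33]
|AD| ∈ [15, 81]
|BC| ∈ [15, 81]
|AC| ∈ [0, 114]

|CB| ∈ [15, 81]  (≈ [15.0000, 81.0000])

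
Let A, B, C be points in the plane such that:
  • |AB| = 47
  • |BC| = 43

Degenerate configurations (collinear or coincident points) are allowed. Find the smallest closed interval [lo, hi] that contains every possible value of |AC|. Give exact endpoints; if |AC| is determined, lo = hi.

|AB| ∈ {47}
|BC| ∈ {43}
|AC| ∈ [4, 90]

|AC| ∈ [4, 90]  (≈ [4.0000, 90.0000])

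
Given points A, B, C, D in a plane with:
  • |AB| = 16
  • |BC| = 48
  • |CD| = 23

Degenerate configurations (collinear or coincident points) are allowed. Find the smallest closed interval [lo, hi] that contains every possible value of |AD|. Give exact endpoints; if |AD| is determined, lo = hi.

|AB| ∈ {16}
|BC| ∈ {48}
|CD| ∈ {23}
|AC| ∈ [32, 64]
|BD| ∈ [25, 71]
|AD| ∈ [9, 87]

|AD| ∈ [9, 87]  (≈ [9.0000, 87.0000])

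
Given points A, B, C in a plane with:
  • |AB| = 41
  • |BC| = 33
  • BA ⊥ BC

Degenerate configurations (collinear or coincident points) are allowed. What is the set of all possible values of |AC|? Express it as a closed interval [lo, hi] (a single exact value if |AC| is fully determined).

|AC| = √(2770)  (≈ 52.6308)

|AB| ∈ {41}
|BC| ∈ {33}
|AC| ∈ {√(2770)}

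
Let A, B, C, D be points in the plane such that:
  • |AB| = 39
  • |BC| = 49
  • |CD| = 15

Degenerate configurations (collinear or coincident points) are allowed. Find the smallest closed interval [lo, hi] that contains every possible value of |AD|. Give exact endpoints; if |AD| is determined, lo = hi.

|AD| ∈ [0, 103]  (≈ [0.0000, 103.0000])

|AB| ∈ {39}
|BC| ∈ {49}
|CD| ∈ {15}
|AC| ∈ [10, 88]
|BD| ∈ [34, 64]
|AD| ∈ [0, 103]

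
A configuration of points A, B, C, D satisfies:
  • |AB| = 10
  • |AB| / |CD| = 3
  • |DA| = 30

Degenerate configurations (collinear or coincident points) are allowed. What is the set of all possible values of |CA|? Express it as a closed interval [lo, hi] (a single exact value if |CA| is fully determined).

|AB| ∈ {10}
|AD| ∈ {30}
|CD| ∈ {10/3}
|BD| ∈ [20, 40]
|AC| ∈ [80/3, 100/3]
|BC| ∈ [50/3, 130/3]

|CA| ∈ [80/3, 100/3]  (≈ [26.6667, 33.3333])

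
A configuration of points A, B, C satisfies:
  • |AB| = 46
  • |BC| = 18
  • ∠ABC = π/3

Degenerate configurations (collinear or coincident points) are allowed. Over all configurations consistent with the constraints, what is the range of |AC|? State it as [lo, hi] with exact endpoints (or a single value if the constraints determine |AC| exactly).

|AB| ∈ {46}
|BC| ∈ {18}
|AC| ∈ {2·√(403)}

|AC| = 2·√(403)  (≈ 40.1497)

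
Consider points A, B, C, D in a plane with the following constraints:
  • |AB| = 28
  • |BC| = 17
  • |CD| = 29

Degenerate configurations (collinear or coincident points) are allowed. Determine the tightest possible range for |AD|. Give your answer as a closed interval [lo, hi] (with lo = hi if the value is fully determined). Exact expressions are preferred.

|AB| ∈ {28}
|BC| ∈ {17}
|CD| ∈ {29}
|AC| ∈ [11, 45]
|BD| ∈ [12, 46]
|AD| ∈ [0, 74]

|AD| ∈ [0, 74]  (≈ [0.0000, 74.0000])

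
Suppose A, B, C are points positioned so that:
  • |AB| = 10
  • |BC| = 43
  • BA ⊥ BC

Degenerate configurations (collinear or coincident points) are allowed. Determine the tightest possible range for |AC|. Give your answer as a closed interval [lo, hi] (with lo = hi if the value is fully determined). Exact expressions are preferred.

|AC| = √(1949)  (≈ 44.1475)

|AB| ∈ {10}
|BC| ∈ {43}
|AC| ∈ {√(1949)}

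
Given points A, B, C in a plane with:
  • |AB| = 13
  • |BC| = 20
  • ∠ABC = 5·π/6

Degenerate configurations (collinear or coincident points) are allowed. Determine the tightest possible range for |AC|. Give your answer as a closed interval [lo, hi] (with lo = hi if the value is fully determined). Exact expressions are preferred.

|AB| ∈ {13}
|BC| ∈ {20}
|AC| ∈ {√(260·√(3) + 569)}

|AC| = √(260·√(3) + 569)  (≈ 31.9270)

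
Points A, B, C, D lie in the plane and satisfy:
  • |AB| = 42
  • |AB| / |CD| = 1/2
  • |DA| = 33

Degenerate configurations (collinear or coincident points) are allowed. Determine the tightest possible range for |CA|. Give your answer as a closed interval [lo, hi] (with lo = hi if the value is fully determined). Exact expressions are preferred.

|CA| ∈ [51, 117]  (≈ [51.0000, 117.0000])

|AB| ∈ {42}
|AD| ∈ {33}
|CD| ∈ {84}
|BD| ∈ [9, 75]
|AC| ∈ [51, 117]
|BC| ∈ [9, 159]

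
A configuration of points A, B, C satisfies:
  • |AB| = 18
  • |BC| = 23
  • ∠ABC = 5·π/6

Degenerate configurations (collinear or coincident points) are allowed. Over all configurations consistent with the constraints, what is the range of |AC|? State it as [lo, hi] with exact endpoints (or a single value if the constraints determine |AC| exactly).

|AC| = √(414·√(3) + 853)  (≈ 39.6241)

|AB| ∈ {18}
|BC| ∈ {23}
|AC| ∈ {√(414·√(3) + 853)}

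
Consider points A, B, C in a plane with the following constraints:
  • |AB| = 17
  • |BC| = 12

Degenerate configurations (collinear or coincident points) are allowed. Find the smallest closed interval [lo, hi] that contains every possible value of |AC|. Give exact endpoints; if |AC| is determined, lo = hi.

|AC| ∈ [5, 29]  (≈ [5.0000, 29.0000])

|AB| ∈ {17}
|BC| ∈ {12}
|AC| ∈ [5, 29]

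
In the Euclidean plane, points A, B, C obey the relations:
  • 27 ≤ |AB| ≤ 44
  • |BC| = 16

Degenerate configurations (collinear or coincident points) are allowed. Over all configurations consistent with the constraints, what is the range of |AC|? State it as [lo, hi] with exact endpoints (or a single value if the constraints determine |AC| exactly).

|AC| ∈ [11, 60]  (≈ [11.0000, 60.0000])

|AB| ∈ [27, 44]
|BC| ∈ {16}
|AC| ∈ [11, 60]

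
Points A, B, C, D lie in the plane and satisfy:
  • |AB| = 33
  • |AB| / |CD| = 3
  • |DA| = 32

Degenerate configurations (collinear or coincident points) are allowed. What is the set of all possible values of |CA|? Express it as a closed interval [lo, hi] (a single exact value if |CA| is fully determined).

|AB| ∈ {33}
|AD| ∈ {32}
|CD| ∈ {11}
|BD| ∈ [1, 65]
|AC| ∈ [21, 43]
|BC| ∈ [0, 76]

|CA| ∈ [21, 43]  (≈ [21.0000, 43.0000])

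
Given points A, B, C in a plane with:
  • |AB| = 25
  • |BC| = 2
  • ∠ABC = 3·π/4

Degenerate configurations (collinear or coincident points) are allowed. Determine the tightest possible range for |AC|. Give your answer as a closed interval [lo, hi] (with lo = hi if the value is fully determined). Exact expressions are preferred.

|AC| = √(50·√(2) + 629)  (≈ 26.4520)

|AB| ∈ {25}
|BC| ∈ {2}
|AC| ∈ {√(50·√(2) + 629)}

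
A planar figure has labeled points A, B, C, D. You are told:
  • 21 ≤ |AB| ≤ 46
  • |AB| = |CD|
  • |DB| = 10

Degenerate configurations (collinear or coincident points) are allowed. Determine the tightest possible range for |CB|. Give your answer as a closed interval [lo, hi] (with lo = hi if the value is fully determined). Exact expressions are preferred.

|CB| ∈ [11, 56]  (≈ [11.0000, 56.0000])

|AB| ∈ [21, 46]
|BD| ∈ {10}
|CD| ∈ [21, 46]
|AD| ∈ [11, 56]
|BC| ∈ [11, 56]
|AC| ∈ [0, 102]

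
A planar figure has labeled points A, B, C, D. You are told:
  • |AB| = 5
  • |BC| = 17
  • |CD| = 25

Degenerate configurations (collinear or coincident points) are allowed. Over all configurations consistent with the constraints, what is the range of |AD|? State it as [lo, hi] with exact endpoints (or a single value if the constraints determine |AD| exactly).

|AD| ∈ [3, 47]  (≈ [3.0000, 47.0000])

|AB| ∈ {5}
|BC| ∈ {17}
|CD| ∈ {25}
|AC| ∈ [12, 22]
|BD| ∈ [8, 42]
|AD| ∈ [3, 47]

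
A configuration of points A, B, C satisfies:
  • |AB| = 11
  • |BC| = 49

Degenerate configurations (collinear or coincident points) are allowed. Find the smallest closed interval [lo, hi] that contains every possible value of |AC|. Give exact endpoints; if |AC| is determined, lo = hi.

|AC| ∈ [38, 60]  (≈ [38.0000, 60.0000])

|AB| ∈ {11}
|BC| ∈ {49}
|AC| ∈ [38, 60]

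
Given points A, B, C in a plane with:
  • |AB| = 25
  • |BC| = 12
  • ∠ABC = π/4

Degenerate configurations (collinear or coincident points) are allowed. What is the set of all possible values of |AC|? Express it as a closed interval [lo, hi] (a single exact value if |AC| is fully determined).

|AC| = √(769 - 300·√(2))  (≈ 18.5671)

|AB| ∈ {25}
|BC| ∈ {12}
|AC| ∈ {√(769 - 300·√(2))}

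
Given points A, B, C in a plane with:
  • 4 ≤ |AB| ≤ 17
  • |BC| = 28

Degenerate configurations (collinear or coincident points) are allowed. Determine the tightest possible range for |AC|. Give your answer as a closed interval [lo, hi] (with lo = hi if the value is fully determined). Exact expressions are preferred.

|AC| ∈ [11, 45]  (≈ [11.0000, 45.0000])

|AB| ∈ [4, 17]
|BC| ∈ {28}
|AC| ∈ [11, 45]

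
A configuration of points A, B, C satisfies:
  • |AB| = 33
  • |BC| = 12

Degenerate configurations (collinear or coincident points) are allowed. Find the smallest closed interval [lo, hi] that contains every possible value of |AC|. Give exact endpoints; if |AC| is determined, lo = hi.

|AB| ∈ {33}
|BC| ∈ {12}
|AC| ∈ [21, 45]

|AC| ∈ [21, 45]  (≈ [21.0000, 45.0000])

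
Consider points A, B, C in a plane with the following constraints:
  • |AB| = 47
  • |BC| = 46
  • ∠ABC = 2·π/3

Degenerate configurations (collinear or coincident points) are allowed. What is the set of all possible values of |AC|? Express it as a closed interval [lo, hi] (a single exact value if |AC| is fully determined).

|AB| ∈ {47}
|BC| ∈ {46}
|AC| ∈ {√(6487)}

|AC| = √(6487)  (≈ 80.5419)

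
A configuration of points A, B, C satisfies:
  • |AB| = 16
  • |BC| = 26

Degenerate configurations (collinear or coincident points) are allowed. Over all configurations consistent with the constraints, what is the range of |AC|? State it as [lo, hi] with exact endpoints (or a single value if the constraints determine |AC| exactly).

|AB| ∈ {16}
|BC| ∈ {26}
|AC| ∈ [10, 42]

|AC| ∈ [10, 42]  (≈ [10.0000, 42.0000])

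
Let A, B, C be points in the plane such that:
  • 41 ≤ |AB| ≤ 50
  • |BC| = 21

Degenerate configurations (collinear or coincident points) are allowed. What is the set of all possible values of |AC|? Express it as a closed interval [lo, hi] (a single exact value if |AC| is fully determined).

|AC| ∈ [20, 71]  (≈ [20.0000, 71.0000])

|AB| ∈ [41, 50]
|BC| ∈ {21}
|AC| ∈ [20, 71]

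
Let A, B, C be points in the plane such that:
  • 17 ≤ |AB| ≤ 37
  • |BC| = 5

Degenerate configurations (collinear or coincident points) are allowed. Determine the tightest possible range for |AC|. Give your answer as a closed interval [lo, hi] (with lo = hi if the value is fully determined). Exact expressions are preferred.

|AB| ∈ [17, 37]
|BC| ∈ {5}
|AC| ∈ [12, 42]

|AC| ∈ [12, 42]  (≈ [12.0000, 42.0000])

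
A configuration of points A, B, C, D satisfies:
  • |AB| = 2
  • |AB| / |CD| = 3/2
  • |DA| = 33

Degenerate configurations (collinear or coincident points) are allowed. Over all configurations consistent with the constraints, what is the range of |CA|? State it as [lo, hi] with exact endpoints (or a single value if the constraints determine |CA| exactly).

|CA| ∈ [95/3, 103/3]  (≈ [31.6667, 34.3333])

|AB| ∈ {2}
|AD| ∈ {33}
|CD| ∈ {4/3}
|BD| ∈ [31, 35]
|AC| ∈ [95/3, 103/3]
|BC| ∈ [89/3, 109/3]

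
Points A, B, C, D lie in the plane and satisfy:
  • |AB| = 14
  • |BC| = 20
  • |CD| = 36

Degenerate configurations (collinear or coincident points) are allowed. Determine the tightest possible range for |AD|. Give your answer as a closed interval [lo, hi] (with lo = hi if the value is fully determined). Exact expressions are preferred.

|AB| ∈ {14}
|BC| ∈ {20}
|CD| ∈ {36}
|AC| ∈ [6, 34]
|BD| ∈ [16, 56]
|AD| ∈ [2, 70]

|AD| ∈ [2, 70]  (≈ [2.0000, 70.0000])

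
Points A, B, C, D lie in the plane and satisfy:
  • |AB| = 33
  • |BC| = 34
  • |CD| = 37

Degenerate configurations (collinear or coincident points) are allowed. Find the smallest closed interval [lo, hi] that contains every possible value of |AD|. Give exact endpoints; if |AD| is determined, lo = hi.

|AD| ∈ [0, 104]  (≈ [0.0000, 104.0000])

|AB| ∈ {33}
|BC| ∈ {34}
|CD| ∈ {37}
|AC| ∈ [1, 67]
|BD| ∈ [3, 71]
|AD| ∈ [0, 104]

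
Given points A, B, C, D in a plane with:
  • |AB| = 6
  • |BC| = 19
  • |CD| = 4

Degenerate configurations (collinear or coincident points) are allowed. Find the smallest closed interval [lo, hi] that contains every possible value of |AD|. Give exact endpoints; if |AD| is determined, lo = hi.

|AB| ∈ {6}
|BC| ∈ {19}
|CD| ∈ {4}
|AC| ∈ [13, 25]
|BD| ∈ [15, 23]
|AD| ∈ [9, 29]

|AD| ∈ [9, 29]  (≈ [9.0000, 29.0000])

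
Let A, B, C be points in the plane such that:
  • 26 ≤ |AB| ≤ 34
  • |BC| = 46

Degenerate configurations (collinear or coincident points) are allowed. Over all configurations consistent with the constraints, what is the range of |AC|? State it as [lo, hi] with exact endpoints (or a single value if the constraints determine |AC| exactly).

|AB| ∈ [26, 34]
|BC| ∈ {46}
|AC| ∈ [12, 80]

|AC| ∈ [12, 80]  (≈ [12.0000, 80.0000])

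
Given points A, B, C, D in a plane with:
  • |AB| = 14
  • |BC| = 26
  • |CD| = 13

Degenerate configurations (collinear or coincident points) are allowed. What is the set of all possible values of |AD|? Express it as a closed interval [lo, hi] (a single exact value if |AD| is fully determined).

|AD| ∈ [0, 53]  (≈ [0.0000, 53.0000])

|AB| ∈ {14}
|BC| ∈ {26}
|CD| ∈ {13}
|AC| ∈ [12, 40]
|BD| ∈ [13, 39]
|AD| ∈ [0, 53]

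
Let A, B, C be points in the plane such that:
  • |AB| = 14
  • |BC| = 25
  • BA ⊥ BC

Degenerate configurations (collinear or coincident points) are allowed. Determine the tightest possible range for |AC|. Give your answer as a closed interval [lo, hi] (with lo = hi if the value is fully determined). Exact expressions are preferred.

|AC| = √(821)  (≈ 28.6531)

|AB| ∈ {14}
|BC| ∈ {25}
|AC| ∈ {√(821)}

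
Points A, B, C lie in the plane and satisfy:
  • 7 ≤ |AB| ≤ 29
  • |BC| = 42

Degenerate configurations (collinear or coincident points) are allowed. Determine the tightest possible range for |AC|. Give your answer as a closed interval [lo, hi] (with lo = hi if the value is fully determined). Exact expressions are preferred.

|AC| ∈ [13, 71]  (≈ [13.0000, 71.0000])

|AB| ∈ [7, 29]
|BC| ∈ {42}
|AC| ∈ [13, 71]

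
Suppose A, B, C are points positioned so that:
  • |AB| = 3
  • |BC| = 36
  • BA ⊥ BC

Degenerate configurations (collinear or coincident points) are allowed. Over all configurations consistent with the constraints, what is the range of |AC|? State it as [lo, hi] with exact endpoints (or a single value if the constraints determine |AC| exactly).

|AB| ∈ {3}
|BC| ∈ {36}
|AC| ∈ {3·√(145)}

|AC| = 3·√(145)  (≈ 36.1248)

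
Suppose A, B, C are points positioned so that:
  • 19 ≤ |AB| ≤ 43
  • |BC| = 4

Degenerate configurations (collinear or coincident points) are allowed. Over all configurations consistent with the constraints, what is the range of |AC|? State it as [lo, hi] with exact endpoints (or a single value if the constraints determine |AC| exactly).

|AC| ∈ [15, 47]  (≈ [15.0000, 47.0000])

|AB| ∈ [19, 43]
|BC| ∈ {4}
|AC| ∈ [15, 47]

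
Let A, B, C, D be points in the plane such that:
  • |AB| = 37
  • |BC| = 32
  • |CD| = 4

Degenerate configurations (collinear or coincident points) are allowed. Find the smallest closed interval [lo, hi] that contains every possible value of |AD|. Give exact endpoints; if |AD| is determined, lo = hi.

|AD| ∈ [1, 73]  (≈ [1.0000, 73.0000])

|AB| ∈ {37}
|BC| ∈ {32}
|CD| ∈ {4}
|AC| ∈ [5, 69]
|BD| ∈ [28, 36]
|AD| ∈ [1, 73]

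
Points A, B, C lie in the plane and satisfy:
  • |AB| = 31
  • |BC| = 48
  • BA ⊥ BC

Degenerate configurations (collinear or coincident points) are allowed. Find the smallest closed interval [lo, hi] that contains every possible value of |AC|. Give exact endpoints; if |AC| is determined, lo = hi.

|AC| = √(3265)  (≈ 57.1402)

|AB| ∈ {31}
|BC| ∈ {48}
|AC| ∈ {√(3265)}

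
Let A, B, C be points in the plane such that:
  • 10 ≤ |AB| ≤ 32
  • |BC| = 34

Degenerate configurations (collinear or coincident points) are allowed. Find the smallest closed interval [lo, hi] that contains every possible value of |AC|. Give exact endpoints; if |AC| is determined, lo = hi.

|AB| ∈ [10, 32]
|BC| ∈ {34}
|AC| ∈ [2, 66]

|AC| ∈ [2, 66]  (≈ [2.0000, 66.0000])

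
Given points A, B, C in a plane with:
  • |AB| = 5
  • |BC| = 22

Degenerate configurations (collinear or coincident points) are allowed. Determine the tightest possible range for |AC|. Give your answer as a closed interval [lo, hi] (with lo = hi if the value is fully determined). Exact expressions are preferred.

|AC| ∈ [17, 27]  (≈ [17.0000, 27.0000])

|AB| ∈ {5}
|BC| ∈ {22}
|AC| ∈ [17, 27]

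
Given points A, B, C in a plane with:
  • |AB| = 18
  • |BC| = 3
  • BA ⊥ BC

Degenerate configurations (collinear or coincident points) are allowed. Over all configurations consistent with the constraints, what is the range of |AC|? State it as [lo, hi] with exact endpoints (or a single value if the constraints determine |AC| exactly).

|AC| = 3·√(37)  (≈ 18.2483)

|AB| ∈ {18}
|BC| ∈ {3}
|AC| ∈ {3·√(37)}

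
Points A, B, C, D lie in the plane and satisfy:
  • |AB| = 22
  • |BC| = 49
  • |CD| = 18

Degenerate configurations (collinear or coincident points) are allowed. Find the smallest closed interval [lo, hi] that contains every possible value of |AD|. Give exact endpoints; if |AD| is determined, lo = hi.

|AD| ∈ [9, 89]  (≈ [9.0000, 89.0000])

|AB| ∈ {22}
|BC| ∈ {49}
|CD| ∈ {18}
|AC| ∈ [27, 71]
|BD| ∈ [31, 67]
|AD| ∈ [9, 89]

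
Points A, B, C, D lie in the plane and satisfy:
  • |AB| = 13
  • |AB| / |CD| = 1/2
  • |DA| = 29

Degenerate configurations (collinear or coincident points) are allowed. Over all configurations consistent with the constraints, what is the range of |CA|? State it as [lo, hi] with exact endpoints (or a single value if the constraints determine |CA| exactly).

|AB| ∈ {13}
|AD| ∈ {29}
|CD| ∈ {26}
|BD| ∈ [16, 42]
|AC| ∈ [3, 55]
|BC| ∈ [0, 68]

|CA| ∈ [3, 55]  (≈ [3.0000, 55.0000])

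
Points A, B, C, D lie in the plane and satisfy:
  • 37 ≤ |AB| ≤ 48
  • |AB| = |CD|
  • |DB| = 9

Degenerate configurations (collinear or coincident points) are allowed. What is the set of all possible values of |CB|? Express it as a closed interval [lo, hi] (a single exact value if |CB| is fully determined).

|AB| ∈ [37, 48]
|BD| ∈ {9}
|CD| ∈ [37, 48]
|AD| ∈ [28, 57]
|BC| ∈ [28, 57]
|AC| ∈ [0, 105]

|CB| ∈ [28, 57]  (≈ [28.0000, 57.0000])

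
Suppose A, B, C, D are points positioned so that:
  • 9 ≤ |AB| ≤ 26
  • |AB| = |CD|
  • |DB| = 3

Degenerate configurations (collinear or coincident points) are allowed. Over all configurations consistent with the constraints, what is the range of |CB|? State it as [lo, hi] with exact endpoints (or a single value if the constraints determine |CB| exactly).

|AB| ∈ [9, 26]
|BD| ∈ {3}
|CD| ∈ [9, 26]
|AD| ∈ [6, 29]
|BC| ∈ [6, 29]
|AC| ∈ [0, 55]

|CB| ∈ [6, 29]  (≈ [6.0000, 29.0000])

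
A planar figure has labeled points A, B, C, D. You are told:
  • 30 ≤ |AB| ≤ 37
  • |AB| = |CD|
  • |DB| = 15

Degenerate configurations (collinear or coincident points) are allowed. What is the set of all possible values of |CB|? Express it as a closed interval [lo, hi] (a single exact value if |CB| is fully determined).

|AB| ∈ [30, 37]
|BD| ∈ {15}
|CD| ∈ [30, 37]
|AD| ∈ [15, 52]
|BC| ∈ [15, 52]
|AC| ∈ [0, 89]

|CB| ∈ [15, 52]  (≈ [15.0000, 52.0000])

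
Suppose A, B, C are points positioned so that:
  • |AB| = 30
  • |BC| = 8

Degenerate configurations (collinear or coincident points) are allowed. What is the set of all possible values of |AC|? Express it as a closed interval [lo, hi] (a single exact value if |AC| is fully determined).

|AB| ∈ {30}
|BC| ∈ {8}
|AC| ∈ [22, 38]

|AC| ∈ [22, 38]  (≈ [22.0000, 38.0000])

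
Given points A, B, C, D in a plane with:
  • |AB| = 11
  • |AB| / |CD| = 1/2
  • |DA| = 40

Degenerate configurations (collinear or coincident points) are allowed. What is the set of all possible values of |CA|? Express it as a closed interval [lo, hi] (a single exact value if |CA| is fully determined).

|CA| ∈ [18, 62]  (≈ [18.0000, 62.0000])

|AB| ∈ {11}
|AD| ∈ {40}
|CD| ∈ {22}
|BD| ∈ [29, 51]
|AC| ∈ [18, 62]
|BC| ∈ [7, 73]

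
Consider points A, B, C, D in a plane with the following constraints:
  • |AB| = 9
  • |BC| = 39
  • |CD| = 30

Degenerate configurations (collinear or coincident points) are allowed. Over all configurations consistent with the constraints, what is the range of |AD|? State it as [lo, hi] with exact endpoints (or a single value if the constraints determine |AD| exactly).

|AD| ∈ [0, 78]  (≈ [0.0000, 78.0000])

|AB| ∈ {9}
|BC| ∈ {39}
|CD| ∈ {30}
|AC| ∈ [30, 48]
|BD| ∈ [9, 69]
|AD| ∈ [0, 78]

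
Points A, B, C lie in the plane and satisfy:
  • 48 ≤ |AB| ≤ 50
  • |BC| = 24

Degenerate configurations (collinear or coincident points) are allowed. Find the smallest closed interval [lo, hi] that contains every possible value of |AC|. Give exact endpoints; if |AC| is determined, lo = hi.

|AB| ∈ [48, 50]
|BC| ∈ {24}
|AC| ∈ [24, 74]

|AC| ∈ [24, 74]  (≈ [24.0000, 74.0000])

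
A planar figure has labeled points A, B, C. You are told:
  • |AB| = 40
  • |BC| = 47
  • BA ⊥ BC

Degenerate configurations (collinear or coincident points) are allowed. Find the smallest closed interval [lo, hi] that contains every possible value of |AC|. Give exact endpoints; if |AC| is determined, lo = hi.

|AB| ∈ {40}
|BC| ∈ {47}
|AC| ∈ {√(3809)}

|AC| = √(3809)  (≈ 61.7171)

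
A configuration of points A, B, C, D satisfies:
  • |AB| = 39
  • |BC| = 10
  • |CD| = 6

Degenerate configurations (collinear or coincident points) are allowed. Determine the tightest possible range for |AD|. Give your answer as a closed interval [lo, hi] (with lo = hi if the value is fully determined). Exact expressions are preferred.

|AB| ∈ {39}
|BC| ∈ {10}
|CD| ∈ {6}
|AC| ∈ [29, 49]
|BD| ∈ [4, 16]
|AD| ∈ [23, 55]

|AD| ∈ [23, 55]  (≈ [23.0000, 55.0000])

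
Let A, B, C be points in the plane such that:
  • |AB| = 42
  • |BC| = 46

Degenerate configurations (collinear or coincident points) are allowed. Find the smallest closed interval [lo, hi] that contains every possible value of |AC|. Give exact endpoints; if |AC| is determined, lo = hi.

|AB| ∈ {42}
|BC| ∈ {46}
|AC| ∈ [4, 88]

|AC| ∈ [4, 88]  (≈ [4.0000, 88.0000])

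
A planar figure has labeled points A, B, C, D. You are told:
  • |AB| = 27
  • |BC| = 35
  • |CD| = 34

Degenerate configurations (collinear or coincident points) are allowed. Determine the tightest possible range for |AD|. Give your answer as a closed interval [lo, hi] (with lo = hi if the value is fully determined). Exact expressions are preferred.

|AD| ∈ [0, 96]  (≈ [0.0000, 96.0000])

|AB| ∈ {27}
|BC| ∈ {35}
|CD| ∈ {34}
|AC| ∈ [8, 62]
|BD| ∈ [1, 69]
|AD| ∈ [0, 96]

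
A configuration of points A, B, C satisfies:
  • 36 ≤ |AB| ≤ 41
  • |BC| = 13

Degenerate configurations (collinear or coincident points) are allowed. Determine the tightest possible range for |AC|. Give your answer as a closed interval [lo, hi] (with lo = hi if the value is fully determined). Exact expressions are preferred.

|AC| ∈ [23, 54]  (≈ [23.0000, 54.0000])

|AB| ∈ [36, 41]
|BC| ∈ {13}
|AC| ∈ [23, 54]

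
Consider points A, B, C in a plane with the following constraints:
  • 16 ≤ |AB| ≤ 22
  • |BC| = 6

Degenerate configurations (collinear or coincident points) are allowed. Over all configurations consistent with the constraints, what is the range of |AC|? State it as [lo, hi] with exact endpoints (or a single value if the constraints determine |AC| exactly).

|AC| ∈ [10, 28]  (≈ [10.0000, 28.0000])

|AB| ∈ [16, 22]
|BC| ∈ {6}
|AC| ∈ [10, 28]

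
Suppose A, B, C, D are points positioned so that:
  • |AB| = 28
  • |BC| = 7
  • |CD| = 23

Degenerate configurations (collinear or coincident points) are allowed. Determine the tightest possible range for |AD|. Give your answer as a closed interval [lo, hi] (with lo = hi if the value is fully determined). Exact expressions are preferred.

|AD| ∈ [0, 58]  (≈ [0.0000, 58.0000])

|AB| ∈ {28}
|BC| ∈ {7}
|CD| ∈ {23}
|AC| ∈ [21, 35]
|BD| ∈ [16, 30]
|AD| ∈ [0, 58]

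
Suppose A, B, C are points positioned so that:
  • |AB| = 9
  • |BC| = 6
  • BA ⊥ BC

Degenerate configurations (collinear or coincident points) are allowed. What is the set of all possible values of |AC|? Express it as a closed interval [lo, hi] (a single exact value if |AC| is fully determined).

|AB| ∈ {9}
|BC| ∈ {6}
|AC| ∈ {3·√(13)}

|AC| = 3·√(13)  (≈ 10.8167)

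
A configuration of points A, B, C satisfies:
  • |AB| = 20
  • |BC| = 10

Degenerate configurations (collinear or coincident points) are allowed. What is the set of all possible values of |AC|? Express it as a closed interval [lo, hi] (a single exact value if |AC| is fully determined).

|AC| ∈ [10, 30]  (≈ [10.0000, 30.0000])

|AB| ∈ {20}
|BC| ∈ {10}
|AC| ∈ [10, 30]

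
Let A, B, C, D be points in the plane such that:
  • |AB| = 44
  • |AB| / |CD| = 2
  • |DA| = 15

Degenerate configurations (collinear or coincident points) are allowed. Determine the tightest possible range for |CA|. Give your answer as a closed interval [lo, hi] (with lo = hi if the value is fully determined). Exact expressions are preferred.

|AB| ∈ {44}
|AD| ∈ {15}
|CD| ∈ {22}
|BD| ∈ [29, 59]
|AC| ∈ [7, 37]
|BC| ∈ [7, 81]

|CA| ∈ [7, 37]  (≈ [7.0000, 37.0000])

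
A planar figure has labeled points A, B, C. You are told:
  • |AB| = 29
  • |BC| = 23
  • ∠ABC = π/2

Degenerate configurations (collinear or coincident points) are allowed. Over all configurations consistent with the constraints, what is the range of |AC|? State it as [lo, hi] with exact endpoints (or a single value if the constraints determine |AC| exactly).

|AB| ∈ {29}
|BC| ∈ {23}
|AC| ∈ {√(1370)}

|AC| = √(1370)  (≈ 37.0135)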